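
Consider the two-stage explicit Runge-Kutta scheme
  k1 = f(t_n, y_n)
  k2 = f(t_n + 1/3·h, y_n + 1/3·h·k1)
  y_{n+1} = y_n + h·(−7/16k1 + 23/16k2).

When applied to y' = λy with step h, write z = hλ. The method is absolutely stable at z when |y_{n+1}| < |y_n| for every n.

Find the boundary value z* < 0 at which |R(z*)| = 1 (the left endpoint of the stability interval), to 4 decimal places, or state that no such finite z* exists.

z* = -2.0870.

With y'=λy (z=hλ):
  k1=λy_n ⇒ h·k1=z·y_n;  k2=λ(1+1/3z)y_n ⇒ h·k2=z(1+1/3z)y_n
  y_{n+1}/y_n = 1 − 7/16z + 23/16z(1+1/3z) = 1 + z + 23/48z²
  so R(z) = 1 + z + 23/48z².

Solve |R(x)|<1 on ℝ⁻.
x=-1.27: |R|=0.5028
R=1: x+23/48x²=0 ⇒ x=−48/23=-2.0870; min R=1−1/(4·23/48)=0.4783>−1
Confirm numerically:
  x=-1.987: |R|=0.90483 <1
  x=-1.779: |R|=0.73749 <1
  x=-0.928: |R|=0.48465 <1
  x=-2.349: |R|=1.29495 >1
  x=-2.130: |R|=1.04393 >1
Stable set (-2.0870, 0).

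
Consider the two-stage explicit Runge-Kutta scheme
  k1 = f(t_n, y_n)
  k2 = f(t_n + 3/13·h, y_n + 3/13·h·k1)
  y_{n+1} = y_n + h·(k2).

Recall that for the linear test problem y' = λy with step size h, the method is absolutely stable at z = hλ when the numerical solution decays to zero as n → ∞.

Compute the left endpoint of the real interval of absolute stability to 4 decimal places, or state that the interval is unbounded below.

z* = -4.3333.

Test eqn y'=λy, z=hλ:
  k1=λy_n ⇒ h·k1=z·y_n;  k2=λ(1+3/13z)y_n ⇒ h·k2=z(1+3/13z)y_n
  y_{n+1}/y_n = 1 + z(1+3/13z) = 1 + z + 3/13z²
  R(z) = 1 + z + 3/13z².

Need |R(x)|<1, x<0.
x=-0.47: |R|=0.5810
R=1: x+3/13x²=0 ⇒ x=−13/3=-4.3333; min R=1−1/(4·3/13)=-0.0833>−1
Confirm numerically:
  x=-3.935: |R|=0.63828 <1
  x=-2.650: |R|=0.02942 <1
  x=-2.209: |R|=0.08292 <1
  x=-4.784: |R|=1.49754 >1
  x=-4.746: |R|=1.45197 >1
  x=-4.415: |R|=1.08321 >1
So |R|<1 on (-4.3333, 0).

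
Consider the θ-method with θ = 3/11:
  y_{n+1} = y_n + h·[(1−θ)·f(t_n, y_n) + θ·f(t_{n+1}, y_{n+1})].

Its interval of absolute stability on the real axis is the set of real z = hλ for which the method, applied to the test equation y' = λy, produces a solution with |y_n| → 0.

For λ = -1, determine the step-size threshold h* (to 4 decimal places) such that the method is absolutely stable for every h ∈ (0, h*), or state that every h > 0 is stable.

With y'=λy (z=hλ):
  y_{n+1} = y_n + z·[8/11·y_n + 3/11·y_{n+1}] ⇒ (1 − 3/11z)y_{n+1} = (1 + 8/11z)y_n
  Hence R(z) = (1 + 8/11z)/(1 − 3/11z).

Find x<0 with |R(x)|<1.
x=-1.21: |R|=0.0902
R=−1: 1+8/11x = −1+3/11x ⇒ -5/11x=2 ⇒ x=2/(-5/11)=-4.4000
Confirm numerically:
  x=-4.025: |R|=0.91874 <1
  x=-2.340: |R|=0.42841 <1
  x=-1.963: |R|=0.27852 <1
  x=-1.769: |R|=0.19329 <1
  x=-4.847: |R|=1.08751 >1
  x=-4.527: |R|=1.02583 >1
  x=-4.484: |R|=1.01718 >1
Stable set (-4.4000, 0).

(-4.4000,0); λ=-1 ⇒ h* = (22/5)/1 = 4.4000.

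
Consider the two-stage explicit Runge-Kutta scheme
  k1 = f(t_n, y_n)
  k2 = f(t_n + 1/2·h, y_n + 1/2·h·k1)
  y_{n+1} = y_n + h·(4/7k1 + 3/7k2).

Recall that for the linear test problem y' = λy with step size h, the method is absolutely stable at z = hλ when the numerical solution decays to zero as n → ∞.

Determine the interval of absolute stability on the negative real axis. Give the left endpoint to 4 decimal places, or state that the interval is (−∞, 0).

z∈(-4.6667,0).

Test eqn y'=λy, z=hλ:
  k1=λy_n ⇒ h·k1=z·y_n;  k2=λ(1+1/2z)y_n ⇒ h·k2=z(1+1/2z)y_n
  y_{n+1}/y_n = 1 + 4/7z + 3/7z(1+1/2z) = 1 + z + 3/14z²
  so R(z) = 1 + z + 3/14z².

Boundary: |R(x)|=1, x<0.
x=-1.28: |R|=0.0711
R=1: x+3/14x²=0 ⇒ x=−14/3=-4.6667; min R=1−1/(4·3/14)=-0.1667>−1
Confirm numerically:
  x=-4.440: |R|=0.78434 <1
  x=-4.031: |R|=0.45092 <1
  x=-3.800: |R|=0.29429 <1
  x=-1.903: |R|=0.12698 <1
  x=-4.806: |R|=1.14349 >1
  x=-4.785: |R|=1.12133 >1
Stable set (-4.6667, 0).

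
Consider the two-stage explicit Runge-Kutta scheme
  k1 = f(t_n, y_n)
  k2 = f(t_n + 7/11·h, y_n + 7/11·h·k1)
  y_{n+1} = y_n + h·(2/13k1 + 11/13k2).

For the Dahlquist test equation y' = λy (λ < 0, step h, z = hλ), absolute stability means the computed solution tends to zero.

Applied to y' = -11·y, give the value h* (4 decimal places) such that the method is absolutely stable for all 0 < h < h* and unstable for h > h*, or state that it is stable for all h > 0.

(-1.8571,0); λ=-11 ⇒ h* = (13/7)/11 = 0.1688.

Set f=λy, z=hλ:
  k1=λy_n ⇒ h·k1=z·y_n;  k2=λ(1+7/11z)y_n ⇒ h·k2=z(1+7/11z)y_n
  y_{n+1}/y_n = 1 + 2/13z + 11/13z(1+7/11z) = 1 + z + 7/13z²
  ⇒ R(z) = 1 + z + 7/13z².

Boundary: |R(x)|=1, x<0.
x=-1.23: |R|=0.5846
R=1: x+7/13x²=0 ⇒ x=−13/7=-1.8571; min R=1−1/(4·7/13)=0.5357>−1
Confirm numerically:
  x=-1.816: |R|=0.95977 <1
  x=-1.516: |R|=0.72152 <1
  x=-1.350: |R|=0.63135 <1
  x=-2.046: |R|=1.20806 >1
  x=-2.006: |R|=1.16079 >1
  x=-1.985: |R|=1.13666 >1
So |R|<1 on (-1.8571, 0).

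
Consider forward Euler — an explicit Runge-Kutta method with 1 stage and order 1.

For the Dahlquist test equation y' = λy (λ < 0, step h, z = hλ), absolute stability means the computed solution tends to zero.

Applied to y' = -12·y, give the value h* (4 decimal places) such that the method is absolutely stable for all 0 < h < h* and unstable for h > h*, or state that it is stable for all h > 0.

On y'=λy, z=hλ:
  order 1, 1-stage ⇒ R(z)=1+z
  (e.g. R(-1.3)=-0.30000, |R|=0.30000)

Solve |R(x)|<1 on ℝ⁻.
x=-1.3: |R|=0.3000
|R(-1.72)|=0.7200 |R(-1.18)|=0.1800 |R(-0.85)|=0.1500
Bisect:
  x_lo=-2.4854 |R|=1.4854  x_hi=-0.2225 |R|=0.7775
  mid=-1.35394 |R|=0.35394 →hi
  mid=-1.91968 |R|=0.91968 →hi
  mid=-2.20255 |R|=1.20255 →lo
  mid=-2.06112 |R|=1.06112 →lo
  mid=-1.99040 |R|=0.99040 →hi
  mid=-2.02576 |R|=1.02576 →lo
  mid=-2.00808 |R|=1.00808 →lo
  mid=-1.99924 |R|=0.99924 →hi
  mid=-2.00366 |R|=1.00366 →lo
  ...
  [-2.00007,-1.99993] ⇒ x*=-2.0000
Stable set (-2.0000, 0).

(-2.0000,0); λ=-12 ⇒ h* = 0.1667.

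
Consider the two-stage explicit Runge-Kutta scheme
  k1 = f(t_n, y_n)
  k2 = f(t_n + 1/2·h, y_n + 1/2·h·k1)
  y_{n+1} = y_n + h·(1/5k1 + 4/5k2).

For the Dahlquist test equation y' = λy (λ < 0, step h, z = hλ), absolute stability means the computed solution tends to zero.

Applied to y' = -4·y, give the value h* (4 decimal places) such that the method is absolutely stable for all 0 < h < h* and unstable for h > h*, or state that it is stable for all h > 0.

(-2.5000,0); λ=-4 ⇒ h* = (5/2)/4 = 0.6250.

Set f=λy, z=hλ:
  k1=λy_n ⇒ h·k1=z·y_n;  k2=λ(1+1/2z)y_n ⇒ h·k2=z(1+1/2z)y_n
  y_{n+1}/y_n = 1 + 1/5z + 4/5z(1+1/2z) = 1 + z + 2/5z²
  ⇒ R(z) = 1 + z + 2/5z².

Solve |R(x)|<1 on ℝ⁻.
x=-0.7: |R|=0.4960
R=1: x+2/5x²=0 ⇒ x=−5/2=-2.5000; min R=1−1/(4·2/5)=0.3750>−1
Confirm numerically:
  x=-1.997: |R|=0.59820 <1
  x=-1.663: |R|=0.44323 <1
  x=-1.281: |R|=0.37538 <1
  x=-3.096: |R|=1.73809 >1
  x=-2.859: |R|=1.41055 >1
  x=-2.728: |R|=1.24879 >1
So |R|<1 on (-2.5000, 0).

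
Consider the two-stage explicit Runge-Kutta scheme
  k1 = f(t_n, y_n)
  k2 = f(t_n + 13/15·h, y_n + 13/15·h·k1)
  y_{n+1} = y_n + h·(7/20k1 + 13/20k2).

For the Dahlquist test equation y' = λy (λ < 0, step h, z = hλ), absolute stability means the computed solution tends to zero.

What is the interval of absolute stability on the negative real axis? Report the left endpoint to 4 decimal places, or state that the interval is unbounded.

Set f=λy, z=hλ:
  k1=λy_n ⇒ h·k1=z·y_n;  k2=λ(1+13/15z)y_n ⇒ h·k2=z(1+13/15z)y_n
  y_{n+1}/y_n = 1 + 7/20z + 13/20z(1+13/15z) = 1 + z + 169/300z²
  Hence R(z) = 1 + z + 169/300z².

Need |R(x)|<1, x<0.
x=-1.02: |R|=0.5661
R=1: x+169/300x²=0 ⇒ x=−300/169=-1.7751; min R=1−1/(4·169/300)=0.5562>−1
Confirm numerically:
  x=-1.359: |R|=0.68141 <1
  x=-1.244: |R|=0.62778 <1
  x=-1.160: |R|=0.59802 <1
  x=-2.187: |R|=1.50741 >1
  x=-1.921: |R|=1.15784 >1
Stable set (-1.7751, 0).

z∈(-1.7751,0).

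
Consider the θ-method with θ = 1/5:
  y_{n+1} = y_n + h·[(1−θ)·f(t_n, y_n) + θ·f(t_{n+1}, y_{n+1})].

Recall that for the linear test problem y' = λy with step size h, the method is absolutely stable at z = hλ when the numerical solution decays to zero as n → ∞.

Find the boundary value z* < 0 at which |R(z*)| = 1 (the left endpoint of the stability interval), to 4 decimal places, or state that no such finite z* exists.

Set f=λy, z=hλ:
  y_{n+1} = y_n + z·[4/5·y_n + 1/5·y_{n+1}] ⇒ (1 − 1/5z)y_{n+1} = (1 + 4/5z)y_n
  Hence R(z) = (1 + 4/5z)/(1 − 1/5z).

Need |R(x)|<1, x<0.
x=-1.12: |R|=0.0850
R=−1: 1+4/5x = −1+1/5x ⇒ -3/5x=2 ⇒ x=2/(-3/5)=-3.3333
Confirm numerically:
  x=-2.459: |R|=0.64834 <1
  x=-1.668: |R|=0.25075 <1
  x=-1.645: |R|=0.23777 <1
  x=-1.468: |R|=0.13482 <1
  x=-3.563: |R|=1.08046 >1
  x=-3.469: |R|=1.04806 >1
So |R|<1 on (-3.3333, 0).

z* = -3.3333.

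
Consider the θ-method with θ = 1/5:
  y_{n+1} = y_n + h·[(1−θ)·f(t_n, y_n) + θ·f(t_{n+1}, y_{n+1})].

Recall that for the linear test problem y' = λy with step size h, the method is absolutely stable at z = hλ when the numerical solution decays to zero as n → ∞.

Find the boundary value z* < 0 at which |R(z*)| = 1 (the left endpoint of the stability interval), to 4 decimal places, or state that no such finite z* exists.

Set f=λy, z=hλ:
  y_{n+1} = y_n + z·[4/5·y_n + 1/5·y_{n+1}] ⇒ (1 − 1/5z)y_{n+1} = (1 + 4/5z)y_n
  so R(z) = (1 + 4/5z)/(1 − 1/5z).

Find x<0 with |R(x)|<1.
x=-1.36: |R|=0.0692
R=−1: 1+4/5x = −1+1/5x ⇒ -3/5x=2 ⇒ x=2/(-3/5)=-3.3333
Confirm numerically:
  x=-2.655: |R|=0.73416 <1
  x=-1.579: |R|=0.20003 <1
  x=-1.473: |R|=0.13780 <1
  x=-3.806: |R|=1.16103 >1
  x=-3.603: |R|=1.09404 >1
Stable set (-3.3333, 0).

z* = -3.3333.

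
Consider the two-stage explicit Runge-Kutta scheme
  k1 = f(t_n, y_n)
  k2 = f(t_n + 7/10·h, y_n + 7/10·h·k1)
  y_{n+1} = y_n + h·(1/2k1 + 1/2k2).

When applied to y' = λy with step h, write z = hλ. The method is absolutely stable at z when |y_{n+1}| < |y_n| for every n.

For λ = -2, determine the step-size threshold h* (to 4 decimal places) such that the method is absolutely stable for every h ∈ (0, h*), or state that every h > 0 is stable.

(-2.8571,0); λ=-2 ⇒ h* = (20/7)/2 = 1.4286.

Test eqn y'=λy, z=hλ:
  k1=λy_n ⇒ h·k1=z·y_n;  k2=λ(1+7/10z)y_n ⇒ h·k2=z(1+7/10z)y_n
  y_{n+1}/y_n = 1 + 1/2z + 1/2z(1+7/10z) = 1 + z + 7/20z²
  Hence R(z) = 1 + z + 7/20z².

Need |R(x)|<1, x<0.
x=-0.92: |R|=0.3762
R=1: x+7/20x²=0 ⇒ x=−20/7=-2.8571; min R=1−1/(4·7/20)=0.2857>−1
Confirm numerically:
  x=-2.645: |R|=0.80361 <1
  x=-1.996: |R|=0.39841 <1
  x=-1.588: |R|=0.29461 <1
  x=-1.157: |R|=0.31153 <1
  x=-3.306: |R|=1.51937 >1
  x=-3.169: |R|=1.34590 >1
  x=-3.041: |R|=1.19569 >1
Interval (-2.8571, 0).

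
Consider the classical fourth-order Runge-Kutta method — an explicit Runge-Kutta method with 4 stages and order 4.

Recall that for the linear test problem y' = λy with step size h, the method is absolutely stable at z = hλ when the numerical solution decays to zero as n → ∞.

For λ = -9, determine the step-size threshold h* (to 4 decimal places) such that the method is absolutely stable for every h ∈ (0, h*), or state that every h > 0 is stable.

(-2.7853,0); λ=-9 ⇒ h* = 0.3095.

On y'=λy, z=hλ:
  order 4, 4-stage ⇒ R(z)=1+z+z^2/2+z^3/6+z^4/24
  (e.g. R(-0.87)=0.42257, |R|=0.42257)

Solve |R(x)|<1 on ℝ⁻.
x=-0.87: |R|=0.4226
|R(-3.15)|=1.7043 |R(-1.68)|=0.2728 |R(-0.76)|=0.4695
Bisect:
  x_lo=-3.4453 |R|=2.5445  x_hi=-0.3702 |R|=0.6907
  mid=-1.90775 |R|=0.30671 →hi
  mid=-2.67652 |R|=0.84802 →hi
  mid=-3.06091 |R|=1.50154 →lo
  mid=-2.86872 |R|=1.13324 →lo
  mid=-2.77262 |R|=0.98106 →hi
  mid=-2.82067 |R|=1.05466 →lo
  mid=-2.79664 |R|=1.01725 →lo
  mid=-2.78463 |R|=0.99900 →hi
  mid=-2.79064 |R|=1.00809 →lo
  ...
  [-2.78538,-2.78520] ⇒ x*=-2.7853
Stable set (-2.7853, 0).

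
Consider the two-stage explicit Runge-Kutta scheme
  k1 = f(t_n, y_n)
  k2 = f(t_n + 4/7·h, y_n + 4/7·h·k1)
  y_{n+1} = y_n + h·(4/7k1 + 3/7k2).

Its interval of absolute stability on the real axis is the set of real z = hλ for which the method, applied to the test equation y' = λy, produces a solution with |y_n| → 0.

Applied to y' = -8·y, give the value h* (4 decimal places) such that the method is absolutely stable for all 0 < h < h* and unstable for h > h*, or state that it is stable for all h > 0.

(-4.0833,0); λ=-8 ⇒ h* = (49/12)/8 = 0.5104.

With y'=λy (z=hλ):
  k1=λy_n ⇒ h·k1=z·y_n;  k2=λ(1+4/7z)y_n ⇒ h·k2=z(1+4/7z)y_n
  y_{n+1}/y_n = 1 + 4/7z + 3/7z(1+4/7z) = 1 + z + 12/49z²
  ⇒ R(z) = 1 + z + 12/49z².

Boundary: |R(x)|=1, x<0.
x=-1.11: |R|=0.1917
R=1: x+12/49x²=0 ⇒ x=−49/12=-4.0833; min R=1−1/(4·12/49)=-0.0208>−1
Confirm numerically:
  x=-3.827: |R|=0.75976 <1
  x=-3.680: |R|=0.63651 <1
  x=-3.494: |R|=0.49572 <1
  x=-3.308: |R|=0.37189 <1
  x=-4.507: |R|=1.46762 >1
  x=-4.122: |R|=1.03903 >1
So |R|<1 on (-4.0833, 0).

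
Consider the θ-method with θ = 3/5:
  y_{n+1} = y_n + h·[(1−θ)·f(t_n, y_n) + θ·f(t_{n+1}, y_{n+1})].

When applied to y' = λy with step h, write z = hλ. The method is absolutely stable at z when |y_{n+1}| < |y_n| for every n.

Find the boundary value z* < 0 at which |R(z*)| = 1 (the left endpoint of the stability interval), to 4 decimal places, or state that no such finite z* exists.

On y'=λy, z=hλ:
  y_{n+1} = y_n + z·[2/5·y_n + 3/5·y_{n+1}] ⇒ (1 − 3/5z)y_{n+1} = (1 + 2/5z)y_n
  so R(z) = (1 + 2/5z)/(1 − 3/5z).

Find x<0 with |R(x)|<1.
x=-0.96: |R|=0.3909
x=-2: |R|=0.0909
x=-10: |R|=0.4286
x=-100: |R|=0.6393
θ=3/5≥1/2 ⇒ |1+2/5x|<|1−3/5x| ∀x<0 ⇒ unbounded interval.

(−∞, 0) — no finite endpoint.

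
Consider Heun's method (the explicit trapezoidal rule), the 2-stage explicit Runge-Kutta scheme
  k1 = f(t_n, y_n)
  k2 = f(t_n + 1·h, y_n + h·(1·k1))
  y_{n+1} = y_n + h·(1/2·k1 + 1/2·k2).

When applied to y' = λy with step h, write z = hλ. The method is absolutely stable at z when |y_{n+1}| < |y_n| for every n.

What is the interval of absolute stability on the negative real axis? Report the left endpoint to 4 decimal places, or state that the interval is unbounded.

On y'=λy, z=hλ:
  order 2, 2-stage ⇒ R(z)=1+z+z^2/2
  (e.g. R(-1.07)=0.50245, |R|=0.50245)

Boundary: |R(x)|=1, x<0.
x=-1.07: |R|=0.5025
|R(-2.33)|=1.3845 |R(-1.76)|=0.7888 |R(-1.63)|=0.6985
Bisect:
  x_lo=-2.7136 |R|=1.9683  x_hi=-0.2586 |R|=0.7748
  mid=-1.48613 |R|=0.61816 →hi
  mid=-2.09988 |R|=1.10486 →lo
  mid=-1.79300 |R|=0.81443 →hi
  mid=-1.94644 |R|=0.94787 →hi
  mid=-2.02316 |R|=1.02343 →lo
  mid=-1.98480 |R|=0.98491 →hi
  mid=-2.00398 |R|=1.00399 →lo
  mid=-1.99439 |R|=0.99440 →hi
  ...
  [-2.00008,-1.99993] ⇒ x*=-2.0000
Interval (-2.0000, 0).

z∈(-2.0000,0).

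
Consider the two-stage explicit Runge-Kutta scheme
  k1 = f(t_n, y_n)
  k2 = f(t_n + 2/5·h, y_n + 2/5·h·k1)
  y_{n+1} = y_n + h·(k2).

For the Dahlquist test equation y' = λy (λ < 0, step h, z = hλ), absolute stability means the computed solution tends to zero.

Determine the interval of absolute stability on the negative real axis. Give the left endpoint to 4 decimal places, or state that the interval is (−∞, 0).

z∈(-2.5000,0).

With y'=λy (z=hλ):
  k1=λy_n ⇒ h·k1=z·y_n;  k2=λ(1+2/5z)y_n ⇒ h·k2=z(1+2/5z)y_n
  y_{n+1}/y_n = 1 + z(1+2/5z) = 1 + z + 2/5z²
  so R(z) = 1 + z + 2/5z².

Boundary: |R(x)|=1, x<0.
x=-1.63: |R|=0.4328
R=1: x+2/5x²=0 ⇒ x=−5/2=-2.5000; min R=1−1/(4·2/5)=0.3750>−1
Confirm numerically:
  x=-1.566: |R|=0.41494 <1
  x=-1.279: |R|=0.37534 <1
  x=-1.221: |R|=0.37534 <1
  x=-1.138: |R|=0.38002 <1
  x=-2.894: |R|=1.45609 >1
  x=-2.660: |R|=1.17024 >1
Stable set (-2.5000, 0).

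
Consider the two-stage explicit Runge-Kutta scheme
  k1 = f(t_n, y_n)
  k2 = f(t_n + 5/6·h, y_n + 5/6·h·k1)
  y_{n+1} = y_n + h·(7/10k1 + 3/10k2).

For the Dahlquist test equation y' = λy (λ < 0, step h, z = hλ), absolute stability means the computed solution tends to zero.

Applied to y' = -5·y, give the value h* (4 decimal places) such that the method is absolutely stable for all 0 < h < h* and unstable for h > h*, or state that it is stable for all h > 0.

(-4.0000,0); λ=-5 ⇒ h* = (4)/5 = 0.8000.

On y'=λy, z=hλ:
  k1=λy_n ⇒ h·k1=z·y_n;  k2=λ(1+5/6z)y_n ⇒ h·k2=z(1+5/6z)y_n
  y_{n+1}/y_n = 1 + 7/10z + 3/10z(1+5/6z) = 1 + z + 1/4z²
  so R(z) = 1 + z + 1/4z².

Solve |R(x)|<1 on ℝ⁻.
x=-1.77: |R|=0.0132
R=1: x+1/4x²=0 ⇒ x=−4=-4.0000; min R=1−1/(4·1/4)=0.0000>−1
Confirm numerically:
  x=-3.416: |R|=0.50126 <1
  x=-2.819: |R|=0.16769 <1
  x=-2.500: |R|=0.06250 <1
  x=-2.123: |R|=0.00378 <1
  x=-4.373: |R|=1.40778 >1
  x=-4.067: |R|=1.06812 >1
Stable set (-4.0000, 0).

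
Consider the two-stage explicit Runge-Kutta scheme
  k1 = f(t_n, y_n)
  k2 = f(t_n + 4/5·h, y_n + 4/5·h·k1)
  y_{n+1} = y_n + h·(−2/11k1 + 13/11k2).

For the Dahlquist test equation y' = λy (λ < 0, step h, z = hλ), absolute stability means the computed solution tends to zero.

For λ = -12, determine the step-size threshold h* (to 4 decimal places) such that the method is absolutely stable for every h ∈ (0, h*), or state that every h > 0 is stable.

(-1.0577,0); λ=-12 ⇒ h* = (55/52)/12 = 0.0881.

With y'=λy (z=hλ):
  k1=λy_n ⇒ h·k1=z·y_n;  k2=λ(1+4/5z)y_n ⇒ h·k2=z(1+4/5z)y_n
  y_{n+1}/y_n = 1 − 2/11z + 13/11z(1+4/5z) = 1 + z + 52/55z²
  Hence R(z) = 1 + z + 52/55z².

Need |R(x)|<1, x<0.
x=-0.86: |R|=0.8393
R=1: x+52/55x²=0 ⇒ x=−55/52=-1.0577; min R=1−1/(4·52/55)=0.7356>−1
Confirm numerically:
  x=-0.976: |R|=0.92462 <1
  x=-0.809: |R|=0.80978 <1
  x=-0.758: |R|=0.78522 <1
  x=-0.663: |R|=0.75259 <1
  x=-1.274: |R|=1.26054 >1
  x=-1.141: |R|=1.08987 >1
So |R|<1 on (-1.0577, 0).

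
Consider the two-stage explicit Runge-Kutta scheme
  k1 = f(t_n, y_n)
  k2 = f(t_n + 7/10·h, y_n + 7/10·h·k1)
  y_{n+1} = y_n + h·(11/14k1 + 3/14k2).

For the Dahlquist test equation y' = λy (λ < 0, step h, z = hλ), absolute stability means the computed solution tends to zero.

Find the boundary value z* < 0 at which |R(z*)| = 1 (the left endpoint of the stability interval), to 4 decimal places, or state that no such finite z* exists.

z* = -6.6667.

On y'=λy, z=hλ:
  k1=λy_n ⇒ h·k1=z·y_n;  k2=λ(1+7/10z)y_n ⇒ h·k2=z(1+7/10z)y_n
  y_{n+1}/y_n = 1 + 11/14z + 3/14z(1+7/10z) = 1 + z + 3/20z²
  so R(z) = 1 + z + 3/20z².

Need |R(x)|<1, x<0.
x=-1.52: |R|=0.1734
R=1: x+3/20x²=0 ⇒ x=−20/3=-6.6667; min R=1−1/(4·3/20)=-0.6667>−1
Confirm numerically:
  x=-4.486: |R|=0.46737 <1
  x=-4.009: |R|=0.59819 <1
  x=-3.465: |R|=0.66407 <1
  x=-2.709: |R|=0.60820 <1
  x=-6.830: |R|=1.16733 >1
  x=-6.731: |R|=1.06495 >1
  x=-6.720: |R|=1.05376 >1
Interval (-6.6667, 0).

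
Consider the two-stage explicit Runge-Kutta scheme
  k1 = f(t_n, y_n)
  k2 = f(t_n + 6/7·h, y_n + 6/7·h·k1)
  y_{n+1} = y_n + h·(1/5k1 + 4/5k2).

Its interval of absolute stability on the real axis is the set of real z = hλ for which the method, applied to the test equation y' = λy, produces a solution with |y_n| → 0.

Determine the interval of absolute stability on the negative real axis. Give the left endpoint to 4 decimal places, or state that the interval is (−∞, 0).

z∈(-1.4583,0).

On y'=λy, z=hλ:
  k1=λy_n ⇒ h·k1=z·y_n;  k2=λ(1+6/7z)y_n ⇒ h·k2=z(1+6/7z)y_n
  y_{n+1}/y_n = 1 + 1/5z + 4/5z(1+6/7z) = 1 + z + 24/35z²
  ⇒ R(z) = 1 + z + 24/35z².

Boundary: |R(x)|=1, x<0.
x=-1.28: |R|=0.8435
R=1: x+24/35x²=0 ⇒ x=−35/24=-1.4583; min R=1−1/(4·24/35)=0.6354>−1
Confirm numerically:
  x=-1.142: |R|=0.75228 <1
  x=-0.813: |R|=0.64024 <1
  x=-0.603: |R|=0.64633 <1
  x=-1.676: |R|=1.25015 >1
  x=-1.554: |R|=1.10194 >1
Interval (-1.4583, 0).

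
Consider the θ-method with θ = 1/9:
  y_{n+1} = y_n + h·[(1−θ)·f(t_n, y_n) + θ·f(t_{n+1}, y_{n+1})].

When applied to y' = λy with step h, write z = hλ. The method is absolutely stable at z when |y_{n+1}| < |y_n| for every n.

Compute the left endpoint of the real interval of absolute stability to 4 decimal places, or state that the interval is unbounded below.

z* = -2.5714.

Set f=λy, z=hλ:
  y_{n+1} = y_n + z·[8/9·y_n + 1/9·y_{n+1}] ⇒ (1 − 1/9z)y_{n+1} = (1 + 8/9z)y_n
  ⇒ R(z) = (1 + 8/9z)/(1 − 1/9z).

Find x<0 with |R(x)|<1.
x=-0.97: |R|=0.1244
R=−1: 1+8/9x = −1+1/9x ⇒ -7/9x=2 ⇒ x=2/(-7/9)=-2.5714
Confirm numerically:
  x=-1.875: |R|=0.55172 <1
  x=-1.565: |R|=0.33318 <1
  x=-1.342: |R|=0.16786 <1
  x=-1.310: |R|=0.14355 <1
  x=-3.151: |R|=1.33388 >1
  x=-3.111: |R|=1.31187 >1
  x=-2.732: |R|=1.09581 >1
Stable set (-2.5714, 0).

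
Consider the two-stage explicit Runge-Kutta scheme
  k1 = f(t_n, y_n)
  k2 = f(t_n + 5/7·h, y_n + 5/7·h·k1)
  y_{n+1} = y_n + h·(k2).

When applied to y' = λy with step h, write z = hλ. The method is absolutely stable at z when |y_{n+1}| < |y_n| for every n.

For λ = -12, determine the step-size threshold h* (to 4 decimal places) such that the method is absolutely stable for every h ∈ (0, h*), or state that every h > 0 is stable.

With y'=λy (z=hλ):
  k1=λy_n ⇒ h·k1=z·y_n;  k2=λ(1+5/7z)y_n ⇒ h·k2=z(1+5/7z)y_n
  y_{n+1}/y_n = 1 + z(1+5/7z) = 1 + z + 5/7z²
  so R(z) = 1 + z + 5/7z².

Boundary: |R(x)|=1, x<0.
x=-0.47: |R|=0.6878
R=1: x+5/7x²=0 ⇒ x=−7/5=-1.4000; min R=1−1/(4·5/7)=0.6500>−1
Confirm numerically:
  x=-1.283: |R|=0.89278 <1
  x=-0.923: |R|=0.68552 <1
  x=-0.862: |R|=0.66875 <1
  x=-0.699: |R|=0.65000 <1
  x=-1.958: |R|=1.78040 >1
  x=-1.758: |R|=1.44955 >1
  x=-1.679: |R|=1.33460 >1
So |R|<1 on (-1.4000, 0).

(-1.4000,0); λ=-12 ⇒ h* = (7/5)/12 = 0.1167.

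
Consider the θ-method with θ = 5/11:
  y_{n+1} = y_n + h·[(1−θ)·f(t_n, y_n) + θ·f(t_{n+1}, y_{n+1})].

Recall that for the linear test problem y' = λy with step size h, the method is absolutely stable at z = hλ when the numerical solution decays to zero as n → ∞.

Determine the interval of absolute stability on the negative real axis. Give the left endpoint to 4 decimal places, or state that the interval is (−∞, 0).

Test eqn y'=λy, z=hλ:
  y_{n+1} = y_n + z·[6/11·y_n + 5/11·y_{n+1}] ⇒ (1 − 5/11z)y_{n+1} = (1 + 6/11z)y_n
  so R(z) = (1 + 6/11z)/(1 − 5/11z).

Boundary: |R(x)|=1, x<0.
x=-0.95: |R|=0.3365
R=−1: 1+6/11x = −1+5/11x ⇒ -1/11x=2 ⇒ x=2/(-1/11)=-22.0000
Confirm numerically:
  x=-21.520: |R|=0.99595 <1
  x=-19.574: |R|=0.97772 <1
  x=-17.884: |R|=0.95901 <1
  x=-22.476: |R|=1.00386 >1
  x=-22.216: |R|=1.00177 >1
  x=-22.112: |R|=1.00092 >1
Interval (-22.0000, 0).

z∈(-22.0000,0).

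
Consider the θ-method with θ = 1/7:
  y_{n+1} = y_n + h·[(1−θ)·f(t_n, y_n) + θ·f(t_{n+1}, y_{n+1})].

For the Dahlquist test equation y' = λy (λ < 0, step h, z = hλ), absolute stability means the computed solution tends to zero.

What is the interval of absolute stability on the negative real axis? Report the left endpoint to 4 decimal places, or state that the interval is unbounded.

Test eqn y'=λy, z=hλ:
  y_{n+1} = y_n + z·[6/7·y_n + 1/7·y_{n+1}] ⇒ (1 − 1/7z)y_{n+1} = (1 + 6/7z)y_n
  Hence R(z) = (1 + 6/7z)/(1 − 1/7z).

Find x<0 with |R(x)|<1.
x=-0.63: |R|=0.4220
R=−1: 1+6/7x = −1+1/7x ⇒ -5/7x=2 ⇒ x=2/(-5/7)=-2.8000
Confirm numerically:
  x=-2.085: |R|=0.60649 <1
  x=-1.865: |R|=0.47265 <1
  x=-1.264: |R|=0.07067 <1
  x=-1.124: |R|=0.03151 <1
  x=-3.331: |R|=1.25699 >1
  x=-3.286: |R|=1.23624 >1
  x=-3.125: |R|=1.16049 >1
Stable set (-2.8000, 0).

(-2.8000, 0).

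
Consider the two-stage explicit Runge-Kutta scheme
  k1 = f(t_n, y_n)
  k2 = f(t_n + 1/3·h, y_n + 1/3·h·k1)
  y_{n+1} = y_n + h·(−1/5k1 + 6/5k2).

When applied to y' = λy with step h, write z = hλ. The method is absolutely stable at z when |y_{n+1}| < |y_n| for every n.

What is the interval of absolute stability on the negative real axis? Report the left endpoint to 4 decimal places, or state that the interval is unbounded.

z∈(-2.5000,0).

With y'=λy (z=hλ):
  k1=λy_n ⇒ h·k1=z·y_n;  k2=λ(1+1/3z)y_n ⇒ h·k2=z(1+1/3z)y_n
  y_{n+1}/y_n = 1 − 1/5z + 6/5z(1+1/3z) = 1 + z + 2/5z²
  so R(z) = 1 + z + 2/5z².

Find x<0 with |R(x)|<1.
x=-1.58: |R|=0.4186
R=1: x+2/5x²=0 ⇒ x=−5/2=-2.5000; min R=1−1/(4·2/5)=0.3750>−1
Confirm numerically:
  x=-2.299: |R|=0.81516 <1
  x=-1.984: |R|=0.59050 <1
  x=-1.601: |R|=0.42428 <1
  x=-2.852: |R|=1.40156 >1
  x=-2.609: |R|=1.11375 >1
Stable set (-2.5000, 0).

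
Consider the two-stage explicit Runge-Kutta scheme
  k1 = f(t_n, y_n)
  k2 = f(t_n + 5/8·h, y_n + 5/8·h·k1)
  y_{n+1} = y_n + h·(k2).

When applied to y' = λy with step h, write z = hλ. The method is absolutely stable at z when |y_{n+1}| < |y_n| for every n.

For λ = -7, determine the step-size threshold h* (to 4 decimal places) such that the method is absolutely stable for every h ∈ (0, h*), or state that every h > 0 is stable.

(-1.6000,0); λ=-7 ⇒ h* = (8/5)/7 = 0.2286.

Set f=λy, z=hλ:
  k1=λy_n ⇒ h·k1=z·y_n;  k2=λ(1+5/8z)y_n ⇒ h·k2=z(1+5/8z)y_n
  y_{n+1}/y_n = 1 + z(1+5/8z) = 1 + z + 5/8z²
  Hence R(z) = 1 + z + 5/8z².

Find x<0 with |R(x)|<1.
x=-0.4: |R|=0.7000
R=1: x+5/8x²=0 ⇒ x=−8/5=-1.6000; min R=1−1/(4·5/8)=0.6000>−1
Confirm numerically:
  x=-1.375: |R|=0.80664 <1
  x=-1.343: |R|=0.78428 <1
  x=-1.104: |R|=0.65776 <1
  x=-1.801: |R|=1.22625 >1
  x=-1.679: |R|=1.08290 >1
So |R|<1 on (-1.6000, 0).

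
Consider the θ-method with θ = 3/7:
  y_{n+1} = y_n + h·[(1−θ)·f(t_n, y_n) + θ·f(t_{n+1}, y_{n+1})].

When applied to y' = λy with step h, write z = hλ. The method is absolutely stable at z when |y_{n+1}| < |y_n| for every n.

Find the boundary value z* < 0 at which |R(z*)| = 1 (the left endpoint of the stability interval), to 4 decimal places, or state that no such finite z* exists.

Test eqn y'=λy, z=hλ:
  y_{n+1} = y_n + z·[4/7·y_n + 3/7·y_{n+1}] ⇒ (1 − 3/7z)y_{n+1} = (1 + 4/7z)y_n
  so R(z) = (1 + 4/7z)/(1 − 3/7z).

Boundary: |R(x)|=1, x<0.
x=-1.46: |R|=0.1019
R=−1: 1+4/7x = −1+3/7x ⇒ -1/7x=2 ⇒ x=2/(-1/7)=-14.0000
Confirm numerically:
  x=-9.306: |R|=0.86557 <1
  x=-8.932: |R|=0.85004 <1
  x=-8.041: |R|=0.80853 <1
  x=-5.812: |R|=0.66492 <1
  x=-14.455: |R|=1.00903 >1
  x=-14.252: |R|=1.00506 >1
  x=-14.137: |R|=1.00277 >1
Stable set (-14.0000, 0).

z* = -14.0000.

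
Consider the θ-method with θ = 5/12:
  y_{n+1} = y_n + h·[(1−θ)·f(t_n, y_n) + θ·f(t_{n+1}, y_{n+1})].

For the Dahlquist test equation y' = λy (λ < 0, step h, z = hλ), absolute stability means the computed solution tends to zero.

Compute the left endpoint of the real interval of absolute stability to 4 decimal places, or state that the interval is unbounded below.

Set f=λy, z=hλ:
  y_{n+1} = y_n + z·[7/12·y_n + 5/12·y_{n+1}] ⇒ (1 − 5/12z)y_{n+1} = (1 + 7/12z)y_n
  so R(z) = (1 + 7/12z)/(1 − 5/12z).

Need |R(x)|<1, x<0.
x=-1.19: |R|=0.2045
R=−1: 1+7/12x = −1+5/12x ⇒ -1/6x=2 ⇒ x=2/(-1/6)=-12.0000
Confirm numerically:
  x=-11.570: |R|=0.98769 <1
  x=-10.806: |R|=0.96383 <1
  x=-9.835: |R|=0.92922 <1
  x=-7.984: |R|=0.84530 <1
  x=-12.163: |R|=1.00448 >1
  x=-12.074: |R|=1.00205 >1
Stable set (-12.0000, 0).

z* = -12.0000.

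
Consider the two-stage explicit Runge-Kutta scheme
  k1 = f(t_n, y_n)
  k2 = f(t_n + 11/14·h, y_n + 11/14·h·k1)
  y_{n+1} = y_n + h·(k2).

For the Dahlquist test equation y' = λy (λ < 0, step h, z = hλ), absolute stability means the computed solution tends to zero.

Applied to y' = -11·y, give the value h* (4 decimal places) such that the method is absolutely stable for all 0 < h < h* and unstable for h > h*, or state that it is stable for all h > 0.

(-1.2727,0); λ=-11 ⇒ h* = (14/11)/11 = 0.1157.

Test eqn y'=λy, z=hλ:
  k1=λy_n ⇒ h·k1=z·y_n;  k2=λ(1+11/14z)y_n ⇒ h·k2=z(1+11/14z)y_n
  y_{n+1}/y_n = 1 + z(1+11/14z) = 1 + z + 11/14z²
  Hence R(z) = 1 + z + 11/14z².

Need |R(x)|<1, x<0.
x=-0.6: |R|=0.6829
R=1: x+11/14x²=0 ⇒ x=−14/11=-1.2727; min R=1−1/(4·11/14)=0.6818>−1
Confirm numerically:
  x=-1.164: |R|=0.90056 <1
  x=-0.985: |R|=0.77732 <1
  x=-0.931: |R|=0.75003 <1
  x=-0.646: |R|=0.68189 <1
  x=-1.851: |R|=1.84102 >1
  x=-1.298: |R|=1.02577 >1
Stable set (-1.2727, 0).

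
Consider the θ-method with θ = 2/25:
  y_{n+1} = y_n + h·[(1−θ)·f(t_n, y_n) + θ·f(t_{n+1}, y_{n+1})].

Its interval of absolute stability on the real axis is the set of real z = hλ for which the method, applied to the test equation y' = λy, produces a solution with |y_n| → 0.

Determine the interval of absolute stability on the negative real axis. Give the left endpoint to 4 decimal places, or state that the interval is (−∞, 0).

On y'=λy, z=hλ:
  y_{n+1} = y_n + z·[23/25·y_n + 2/25·y_{n+1}] ⇒ (1 − 2/25z)y_{n+1} = (1 + 23/25z)y_n
  Hence R(z) = (1 + 23/25z)/(1 − 2/25z).

Solve |R(x)|<1 on ℝ⁻.
x=-1.74: |R|=0.5274
R=−1: 1+23/25x = −1+2/25x ⇒ -21/25x=2 ⇒ x=2/(-21/25)=-2.3810
Confirm numerically:
  x=-2.241: |R|=0.90031 <1
  x=-1.711: |R|=0.50500 <1
  x=-1.375: |R|=0.23874 <1
  x=-1.286: |R|=0.16604 <1
  x=-2.768: |R|=1.26618 >1
  x=-2.433: |R|=1.03660 >1
Interval (-2.3810, 0).

z∈(-2.3810,0).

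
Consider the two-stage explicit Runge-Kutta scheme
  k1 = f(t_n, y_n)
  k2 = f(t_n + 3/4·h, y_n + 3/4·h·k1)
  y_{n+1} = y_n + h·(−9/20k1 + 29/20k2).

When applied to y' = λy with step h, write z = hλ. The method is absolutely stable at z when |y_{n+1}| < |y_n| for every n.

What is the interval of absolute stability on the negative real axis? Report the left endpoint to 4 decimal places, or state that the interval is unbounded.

Test eqn y'=λy, z=hλ:
  k1=λy_n ⇒ h·k1=z·y_n;  k2=λ(1+3/4z)y_n ⇒ h·k2=z(1+3/4z)y_n
  y_{n+1}/y_n = 1 − 9/20z + 29/20z(1+3/4z) = 1 + z + 87/80z²
  Hence R(z) = 1 + z + 87/80z².

Need |R(x)|<1, x<0.
x=-1.36: |R|=1.6514
R=1: x+87/80x²=0 ⇒ x=−80/87=-0.9195; min R=1−1/(4·87/80)=0.7701>−1
Confirm numerically:
  x=-0.762: |R|=0.86945 <1
  x=-0.760: |R|=0.86814 <1
  x=-0.652: |R|=0.81030 <1
  x=-0.551: |R|=0.77917 <1
  x=-1.358: |R|=1.64753 >1
  x=-1.337: |R|=1.60698 >1
  x=-1.281: |R|=1.50355 >1
Interval (-0.9195, 0).

z∈(-0.9195,0).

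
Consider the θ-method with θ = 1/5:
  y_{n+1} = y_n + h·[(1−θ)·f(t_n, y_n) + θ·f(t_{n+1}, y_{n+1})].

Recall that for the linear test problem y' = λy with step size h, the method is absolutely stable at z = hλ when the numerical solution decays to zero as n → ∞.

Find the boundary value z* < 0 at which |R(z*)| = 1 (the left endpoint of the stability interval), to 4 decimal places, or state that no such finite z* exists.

Test eqn y'=λy, z=hλ:
  y_{n+1} = y_n + z·[4/5·y_n + 1/5·y_{n+1}] ⇒ (1 − 1/5z)y_{n+1} = (1 + 4/5z)y_n
  R(z) = (1 + 4/5z)/(1 − 1/5z).

Boundary: |R(x)|=1, x<0.
x=-0.56: |R|=0.4964
R=−1: 1+4/5x = −1+1/5x ⇒ -3/5x=2 ⇒ x=2/(-3/5)=-3.3333
Confirm numerically:
  x=-2.771: |R|=0.78291 <1
  x=-2.224: |R|=0.53931 <1
  x=-1.815: |R|=0.33162 <1
  x=-1.493: |R|=0.14970 <1
  x=-3.922: |R|=1.19794 >1
  x=-3.757: |R|=1.14514 >1
  x=-3.448: |R|=1.04072 >1
Interval (-3.3333, 0).

left endpoint -3.3333.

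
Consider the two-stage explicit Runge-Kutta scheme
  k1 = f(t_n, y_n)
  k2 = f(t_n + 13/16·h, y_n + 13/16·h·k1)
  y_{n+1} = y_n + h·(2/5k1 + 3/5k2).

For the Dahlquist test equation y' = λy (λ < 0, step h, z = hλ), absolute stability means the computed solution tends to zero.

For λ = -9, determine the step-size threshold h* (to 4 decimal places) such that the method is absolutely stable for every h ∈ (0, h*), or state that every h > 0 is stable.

Test eqn y'=λy, z=hλ:
  k1=λy_n ⇒ h·k1=z·y_n;  k2=λ(1+13/16z)y_n ⇒ h·k2=z(1+13/16z)y_n
  y_{n+1}/y_n = 1 + 2/5z + 3/5z(1+13/16z) = 1 + z + 39/80z²
  R(z) = 1 + z + 39/80z².

Need |R(x)|<1, x<0.
x=-0.65: |R|=0.5560
R=1: x+39/80x²=0 ⇒ x=−80/39=-2.0513; min R=1−1/(4·39/80)=0.4872>−1
Confirm numerically:
  x=-1.511: |R|=0.60202 <1
  x=-1.494: |R|=0.59412 <1
  x=-1.400: |R|=0.55550 <1
  x=-0.904: |R|=0.49439 <1
  x=-2.532: |R|=1.59337 >1
  x=-2.437: |R|=1.45825 >1
So |R|<1 on (-2.0513, 0).

(-2.0513,0); λ=-9 ⇒ h* = (80/39)/9 = 0.2279.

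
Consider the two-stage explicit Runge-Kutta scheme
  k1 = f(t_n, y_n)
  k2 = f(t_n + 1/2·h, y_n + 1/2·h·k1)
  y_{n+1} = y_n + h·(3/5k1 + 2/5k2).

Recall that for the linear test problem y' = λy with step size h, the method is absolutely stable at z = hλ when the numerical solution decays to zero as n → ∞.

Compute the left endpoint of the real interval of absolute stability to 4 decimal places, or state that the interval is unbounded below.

z* = -5.0000.

On y'=λy, z=hλ:
  k1=λy_n ⇒ h·k1=z·y_n;  k2=λ(1+1/2z)y_n ⇒ h·k2=z(1+1/2z)y_n
  y_{n+1}/y_n = 1 + 3/5z + 2/5z(1+1/2z) = 1 + z + 1/5z²
  ⇒ R(z) = 1 + z + 1/5z².

Find x<0 with |R(x)|<1.
x=-0.93: |R|=0.2430
R=1: x+1/5x²=0 ⇒ x=−5=-5.0000; min R=1−1/(4·1/5)=-0.2500>−1
Confirm numerically:
  x=-4.434: |R|=0.49807 <1
  x=-3.788: |R|=0.08179 <1
  x=-3.683: |R|=0.02990 <1
  x=-3.181: |R|=0.15725 <1
  x=-5.381: |R|=1.41003 >1
  x=-5.141: |R|=1.14498 >1
Interval (-5.0000, 0).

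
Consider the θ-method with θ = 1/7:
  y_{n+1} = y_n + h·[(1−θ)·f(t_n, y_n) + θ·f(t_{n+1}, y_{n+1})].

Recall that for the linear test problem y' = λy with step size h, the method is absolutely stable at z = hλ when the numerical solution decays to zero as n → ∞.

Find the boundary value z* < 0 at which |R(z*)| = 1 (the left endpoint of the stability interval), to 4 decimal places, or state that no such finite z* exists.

z* = -2.8000.

Test eqn y'=λy, z=hλ:
  y_{n+1} = y_n + z·[6/7·y_n + 1/7·y_{n+1}] ⇒ (1 − 1/7z)y_{n+1} = (1 + 6/7z)y_n
  ⇒ R(z) = (1 + 6/7z)/(1 − 1/7z).

Need |R(x)|<1, x<0.
x=-0.7: |R|=0.3636
R=−1: 1+6/7x = −1+1/7x ⇒ -5/7x=2 ⇒ x=2/(-5/7)=-2.8000
Confirm numerically:
  x=-2.043: |R|=0.58144 <1
  x=-1.484: |R|=0.22442 <1
  x=-1.237: |R|=0.05123 <1
  x=-3.267: |R|=1.22743 >1
  x=-3.157: |R|=1.17574 >1
Stable set (-2.8000, 0).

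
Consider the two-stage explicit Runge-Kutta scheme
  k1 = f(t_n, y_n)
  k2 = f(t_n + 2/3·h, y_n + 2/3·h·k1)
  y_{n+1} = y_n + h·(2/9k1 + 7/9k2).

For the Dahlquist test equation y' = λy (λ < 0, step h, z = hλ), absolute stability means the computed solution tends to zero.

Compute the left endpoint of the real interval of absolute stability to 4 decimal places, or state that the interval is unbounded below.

z* = -1.9286.

With y'=λy (z=hλ):
  k1=λy_n ⇒ h·k1=z·y_n;  k2=λ(1+2/3z)y_n ⇒ h·k2=z(1+2/3z)y_n
  y_{n+1}/y_n = 1 + 2/9z + 7/9z(1+2/3z) = 1 + z + 14/27z²
  ⇒ R(z) = 1 + z + 14/27z².

Solve |R(x)|<1 on ℝ⁻.
x=-0.63: |R|=0.5758
R=1: x+14/27x²=0 ⇒ x=−27/14=-1.9286; min R=1−1/(4·14/27)=0.5179>−1
Confirm numerically:
  x=-1.299: |R|=0.57595 <1
  x=-0.914: |R|=0.51917 <1
  x=-0.840: |R|=0.52587 <1
  x=-2.475: |R|=1.70125 >1
  x=-2.234: |R|=1.35380 >1
  x=-1.963: |R|=1.03504 >1
Stable set (-1.9286, 0).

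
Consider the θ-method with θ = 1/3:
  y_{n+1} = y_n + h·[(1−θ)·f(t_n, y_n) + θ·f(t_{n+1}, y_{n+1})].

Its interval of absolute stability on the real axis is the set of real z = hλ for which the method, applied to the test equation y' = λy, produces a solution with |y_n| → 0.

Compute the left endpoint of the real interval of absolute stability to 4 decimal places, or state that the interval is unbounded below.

On y'=λy, z=hλ:
  y_{n+1} = y_n + z·[2/3·y_n + 1/3·y_{n+1}] ⇒ (1 − 1/3z)y_{n+1} = (1 + 2/3z)y_n
  ⇒ R(z) = (1 + 2/3z)/(1 − 1/3z).

Find x<0 with |R(x)|<1.
x=-0.79: |R|=0.3747
R=−1: 1+2/3x = −1+1/3x ⇒ -1/3x=2 ⇒ x=2/(-1/3)=-6.0000
Confirm numerically:
  x=-5.090: |R|=0.88752 <1
  x=-4.641: |R|=0.82214 <1
  x=-4.434: |R|=0.78935 <1
  x=-2.690: |R|=0.41828 <1
  x=-6.522: |R|=1.05482 >1
  x=-6.286: |R|=1.03080 >1
  x=-6.162: |R|=1.01768 >1
Stable set (-6.0000, 0).

left endpoint -6.0000.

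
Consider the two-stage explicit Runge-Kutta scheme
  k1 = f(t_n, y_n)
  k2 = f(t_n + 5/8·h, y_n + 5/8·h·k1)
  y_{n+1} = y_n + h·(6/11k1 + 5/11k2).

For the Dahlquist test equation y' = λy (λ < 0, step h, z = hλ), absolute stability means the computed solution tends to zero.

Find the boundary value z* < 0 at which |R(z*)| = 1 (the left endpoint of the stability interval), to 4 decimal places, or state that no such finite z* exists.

Set f=λy, z=hλ:
  k1=λy_n ⇒ h·k1=z·y_n;  k2=λ(1+5/8z)y_n ⇒ h·k2=z(1+5/8z)y_n
  y_{n+1}/y_n = 1 + 6/11z + 5/11z(1+5/8z) = 1 + z + 25/88z²
  R(z) = 1 + z + 25/88z².

Solve |R(x)|<1 on ℝ⁻.
x=-0.94: |R|=0.3110
R=1: x+25/88x²=0 ⇒ x=−88/25=-3.5200; min R=1−1/(4·25/88)=0.1200>−1
Confirm numerically:
  x=-2.399: |R|=0.23600 <1
  x=-1.885: |R|=0.12444 <1
  x=-1.506: |R|=0.13833 <1
  x=-3.837: |R|=1.34555 >1
  x=-3.753: |R|=1.24842 >1
So |R|<1 on (-3.5200, 0).

z* = -3.5200.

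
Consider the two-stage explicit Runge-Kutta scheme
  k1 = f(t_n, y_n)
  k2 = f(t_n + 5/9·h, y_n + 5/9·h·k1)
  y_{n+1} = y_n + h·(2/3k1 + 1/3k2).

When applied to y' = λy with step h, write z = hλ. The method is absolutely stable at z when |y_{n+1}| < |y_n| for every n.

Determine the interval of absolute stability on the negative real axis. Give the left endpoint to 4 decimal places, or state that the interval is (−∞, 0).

z∈(-5.4000,0).

Test eqn y'=λy, z=hλ:
  k1=λy_n ⇒ h·k1=z·y_n;  k2=λ(1+5/9z)y_n ⇒ h·k2=z(1+5/9z)y_n
  y_{n+1}/y_n = 1 + 2/3z + 1/3z(1+5/9z) = 1 + z + 5/27z²
  Hence R(z) = 1 + z + 5/27z².

Solve |R(x)|<1 on ℝ⁻.
x=-0.96: |R|=0.2107
R=1: x+5/27x²=0 ⇒ x=−27/5=-5.4000; min R=1−1/(4·5/27)=-0.3500>−1
Confirm numerically:
  x=-4.569: |R|=0.29688 <1
  x=-4.543: |R|=0.27901 <1
  x=-3.179: |R|=0.30751 <1
  x=-2.810: |R|=0.34776 <1
  x=-5.628: |R|=1.23763 >1
  x=-5.518: |R|=1.12058 >1
So |R|<1 on (-5.4000, 0).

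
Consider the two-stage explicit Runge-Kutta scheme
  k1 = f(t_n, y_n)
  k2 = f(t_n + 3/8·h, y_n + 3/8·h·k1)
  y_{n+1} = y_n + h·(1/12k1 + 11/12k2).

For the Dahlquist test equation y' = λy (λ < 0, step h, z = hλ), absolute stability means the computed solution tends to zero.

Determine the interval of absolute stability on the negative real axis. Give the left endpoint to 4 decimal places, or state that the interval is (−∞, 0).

(-2.9091, 0).

On y'=λy, z=hλ:
  k1=λy_n ⇒ h·k1=z·y_n;  k2=λ(1+3/8z)y_n ⇒ h·k2=z(1+3/8z)y_n
  y_{n+1}/y_n = 1 + 1/12z + 11/12z(1+3/8z) = 1 + z + 11/32z²
  so R(z) = 1 + z + 11/32z².

Find x<0 with |R(x)|<1.
x=-1.27: |R|=0.2844
R=1: x+11/32x²=0 ⇒ x=−32/11=-2.9091; min R=1−1/(4·11/32)=0.2727>−1
Confirm numerically:
  x=-2.873: |R|=0.96436 <1
  x=-2.149: |R|=0.43851 <1
  x=-1.931: |R|=0.35076 <1
  x=-1.839: |R|=0.32354 <1
  x=-3.453: |R|=1.64560 >1
  x=-3.346: |R|=1.50253 >1
So |R|<1 on (-2.9091, 0).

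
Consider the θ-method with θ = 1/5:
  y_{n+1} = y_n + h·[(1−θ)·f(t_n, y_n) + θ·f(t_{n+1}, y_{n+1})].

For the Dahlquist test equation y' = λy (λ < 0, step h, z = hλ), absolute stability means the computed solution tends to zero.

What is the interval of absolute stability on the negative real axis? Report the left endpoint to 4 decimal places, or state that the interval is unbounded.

With y'=λy (z=hλ):
  y_{n+1} = y_n + z·[4/5·y_n + 1/5·y_{n+1}] ⇒ (1 − 1/5z)y_{n+1} = (1 + 4/5z)y_n
  ⇒ R(z) = (1 + 4/5z)/(1 − 1/5z).

Find x<0 with |R(x)|<1.
x=-1.71: |R|=0.2742
R=−1: 1+4/5x = −1+1/5x ⇒ -3/5x=2 ⇒ x=2/(-3/5)=-3.3333
Confirm numerically:
  x=-3.018: |R|=0.88202 <1
  x=-2.181: |R|=0.51859 <1
  x=-2.083: |R|=0.47042 <1
  x=-1.997: |R|=0.42704 <1
  x=-3.737: |R|=1.13861 >1
  x=-3.389: |R|=1.01991 >1
So |R|<1 on (-3.3333, 0).

z∈(-3.3333,0).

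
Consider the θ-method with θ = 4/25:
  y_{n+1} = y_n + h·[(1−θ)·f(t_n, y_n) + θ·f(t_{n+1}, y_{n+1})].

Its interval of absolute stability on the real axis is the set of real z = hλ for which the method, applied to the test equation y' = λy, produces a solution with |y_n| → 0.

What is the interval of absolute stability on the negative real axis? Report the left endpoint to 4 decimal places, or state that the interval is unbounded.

Test eqn y'=λy, z=hλ:
  y_{n+1} = y_n + z·[21/25·y_n + 4/25·y_{n+1}] ⇒ (1 − 4/25z)y_{n+1} = (1 + 21/25z)y_n
  ⇒ R(z) = (1 + 21/25z)/(1 − 4/25z).

Need |R(x)|<1, x<0.
x=-0.68: |R|=0.3867
R=−1: 1+21/25x = −1+4/25x ⇒ -17/25x=2 ⇒ x=2/(-17/25)=-2.9412
Confirm numerically:
  x=-2.454: |R|=0.76212 <1
  x=-2.416: |R|=0.74244 <1
  x=-2.287: |R|=0.67433 <1
  x=-1.619: |R|=0.28590 <1
  x=-3.491: |R|=1.23989 >1
  x=-3.251: |R|=1.13859 >1
  x=-3.138: |R|=1.08910 >1
Interval (-2.9412, 0).

z∈(-2.9412,0).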